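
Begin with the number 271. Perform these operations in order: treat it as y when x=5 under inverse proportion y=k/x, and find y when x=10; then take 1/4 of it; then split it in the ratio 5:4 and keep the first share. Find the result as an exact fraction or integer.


Start with 271.
Step 1: Inverse prop: k = (271)*5; new y = k/10 = 271*5/10 = 271/2
Step 2: Take 1/4: 271/2 * 1/4 = 271/8
Step 3: Split 5:4, first share = 271/8 * 5/9 = 1355/72
Final result = 1355/72

1355/72


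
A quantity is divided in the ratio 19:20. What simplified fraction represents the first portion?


Total parts = 19 + 20 = 39
First part fraction = 19/39
Simplify: 19/39 = 19/39

19/39


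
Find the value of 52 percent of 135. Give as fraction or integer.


Compute 52% of 135
Convert percentage: 52% = 52/100
Multiply: 135 * 52/100
= 7020/100
= 351/5

351/5


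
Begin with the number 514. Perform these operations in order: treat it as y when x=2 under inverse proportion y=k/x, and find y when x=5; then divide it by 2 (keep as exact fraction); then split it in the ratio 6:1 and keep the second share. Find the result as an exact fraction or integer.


Start with 514.
Step 1: Inverse prop: k = (514)*2; new y = k/5 = 514*2/5 = 1028/5
Step 2: Divide by 2: 1028/5 / 2 = 514/5
Step 3: Split 6:1, second share = 514/5 * 1/7 = 514/35
Final result = 514/35

514/35


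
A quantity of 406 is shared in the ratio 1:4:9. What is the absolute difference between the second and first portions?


Total parts = 1 + 4 + 9 = 14
Value per part = 406 / 14 = 29
Shares: 1*29=29, 4*29=116, 9*29=261
Second share = 116, first share = 29
Difference = |116 - 29| = 87

87


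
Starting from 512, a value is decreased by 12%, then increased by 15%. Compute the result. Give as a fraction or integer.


Start: 512
Step 1: decrease by 12% => multiply by 88/100
  512 * 88/100 = 11264/25
Step 2: increase by 15% => multiply by 115/100
  11264/25 * 115/100 = 64768/125
Final value = 64768/125

64768/125


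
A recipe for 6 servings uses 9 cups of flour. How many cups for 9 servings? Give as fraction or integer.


Original: 9 cups for 6 servings
Target servings = 9
Scaling factor = 9/6
New amount = 9 * 9/6
= 81/6
= 27/2 cups

27/2


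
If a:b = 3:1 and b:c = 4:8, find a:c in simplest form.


Given a:b = 3:1 and b:c = 4:8
Make b consistent. Multiply first ratio by 4: a:b = 12:4
Multiply second ratio by 1: b:c = 4:8
Now b = 4 in both, so a:b:c = 12:4:8
Therefore a:c = 12:8
Simplify by GCD: a:c = 3:2

3:2


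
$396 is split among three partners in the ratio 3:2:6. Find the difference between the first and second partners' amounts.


Total parts = 3 + 2 + 6 = 11
Value per part = 396 / 11 = 36
Shares: 3*36=108, 2*36=72, 6*36=216
First share = 108, second share = 72
Difference = |108 - 72| = 36

36


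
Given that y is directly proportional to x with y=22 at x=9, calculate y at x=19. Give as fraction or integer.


Direct proportion: y = kx
Find k: k = 22/9 = 22/9
Compute y at x=19: y = 22/9 * 19
y = 418/9

418/9


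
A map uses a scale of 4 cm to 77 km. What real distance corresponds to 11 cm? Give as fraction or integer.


Map scale: 4 cm = 77 km
Measured distance on map = 11 cm
Set up proportion: 11 * 77 / 4
= 847 / 4
= 847/4 km

847/4


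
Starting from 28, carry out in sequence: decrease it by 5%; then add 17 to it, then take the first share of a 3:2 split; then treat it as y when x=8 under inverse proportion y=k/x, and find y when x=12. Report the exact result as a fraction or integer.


Start with 28.
Step 1: Decrease by 5%: 28 * 95/100 = 133/5
Step 2: Add 17: 133/5+17=218/5; split 3:2 first = 218/5*3/5 = 654/25
Step 3: Inverse prop: k = (654/25)*8; new y = k/12 = 654/25*8/12 = 436/25
Final result = 436/25

436/25


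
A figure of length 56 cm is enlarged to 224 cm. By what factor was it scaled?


Original length = 56 cm
Scaled length = 224 cm
Scale factor = 224 / 56
= 4

4


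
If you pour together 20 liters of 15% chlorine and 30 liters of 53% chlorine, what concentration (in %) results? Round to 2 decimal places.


Solute in mixture 1 = 15% of 20 L = 20*15/100 = 3 L
Solute in mixture 2 = 53% of 30 L = 30*53/100 = 159/10 L
Total solute = 3 + 159/10 = 189/10 L
Total volume = 20 + 30 = 50 L
Final concentration = 189/10/50 * 100 = 37.80%

37.80


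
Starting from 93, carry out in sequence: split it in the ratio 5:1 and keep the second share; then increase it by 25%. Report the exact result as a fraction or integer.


Start with 93.
Step 1: Split 5:1, second share = 93 * 1/6 = 31/2
Step 2: Increase by 25%: 31/2 * 125/100 = 155/8
Final result = 155/8

155/8


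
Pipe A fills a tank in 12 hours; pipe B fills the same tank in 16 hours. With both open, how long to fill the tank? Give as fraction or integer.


Rate of A = 1/12 job per hour
Rate of B = 1/16 job per hour
Combined rate = 1/12 + 1/16
Find common denominator: (16 + 12)/(12*16) = 28/192
Combined rate = 7/48 job per hour
Time together = 1 / (7/48) = 48/7 hours

48/7


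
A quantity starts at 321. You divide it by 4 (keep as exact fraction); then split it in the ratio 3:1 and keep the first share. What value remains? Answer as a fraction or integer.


Start with 321.
Step 1: Divide by 4: 321 / 4 = 321/4
Step 2: Split 3:1, first share = 321/4 * 3/4 = 963/16
Final result = 963/16

963/16


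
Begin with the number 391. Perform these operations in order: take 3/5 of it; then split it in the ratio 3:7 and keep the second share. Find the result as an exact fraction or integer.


Start with 391.
Step 1: Take 3/5: 391 * 3/5 = 1173/5
Step 2: Split 3:7, second share = 1173/5 * 7/10 = 8211/50
Final result = 8211/50

8211/50


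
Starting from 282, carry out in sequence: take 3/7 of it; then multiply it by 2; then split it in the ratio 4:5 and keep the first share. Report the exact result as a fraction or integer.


Start with 282.
Step 1: Take 3/7: 282 * 3/7 = 846/7
Step 2: Multiply by 2: 846/7 * 2 = 1692/7
Step 3: Split 4:5, first share = 1692/7 * 4/9 = 752/7
Final result = 752/7

752/7


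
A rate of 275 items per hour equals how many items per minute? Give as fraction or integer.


Converting from per hour to per minute
Rate = 275 items per hour
Divide by 60: 275/60
= 55/12 items per minute

55/12


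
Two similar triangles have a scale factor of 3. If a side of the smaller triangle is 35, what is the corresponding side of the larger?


Similar triangles have proportional sides
Scale factor = 3
Smaller side = 35
Corresponding larger side = 35 * 3
= 105

105


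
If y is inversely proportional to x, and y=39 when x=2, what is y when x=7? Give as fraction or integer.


Inverse proportion: y = k/x
Find k: k = 2 * 39 = 78
Compute y at x=7: y = 78/7
y = 78/7

78/7


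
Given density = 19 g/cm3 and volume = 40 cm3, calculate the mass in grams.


Using mass = density * volume
Density = 19 g/cm3
Volume = 40 cm3
Mass = 19 * 40
= 760 g

760


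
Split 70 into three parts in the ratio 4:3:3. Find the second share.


Ratio = 4:3:3
Total parts = 4 + 3 + 3 = 10
Value per part = 70 / 10 = 7
First share = 4 * 7 = 28
Middle share = 3 * 7 = 21
Third share = 3 * 7 = 21

21


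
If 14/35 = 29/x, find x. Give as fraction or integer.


Setting up: 14/35 = 29/x
Cross multiply: 14 * x = 35 * 29
14x = 1015
x = 1015/14
x = 145/2

145/2


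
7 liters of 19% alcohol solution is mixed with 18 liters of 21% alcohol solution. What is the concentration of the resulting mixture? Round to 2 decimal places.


Solute in mixture 1 = 19% of 7 L = 7*19/100 = 133/100 L
Solute in mixture 2 = 21% of 18 L = 18*21/100 = 189/50 L
Total solute = 133/100 + 189/50 = 511/100 L
Total volume = 7 + 18 = 25 L
Final concentration = 511/100/25 * 100 = 20.44%

20.44


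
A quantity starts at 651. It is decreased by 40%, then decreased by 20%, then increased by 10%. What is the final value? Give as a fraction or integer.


Start: 651
Step 1: decrease by 40% => multiply by 60/100
  651 * 60/100 = 1953/5
Step 2: decrease by 20% => multiply by 80/100
  1953/5 * 80/100 = 7812/25
Step 3: increase by 10% => multiply by 110/100
  7812/25 * 110/100 = 42966/125
Final value = 42966/125

42966/125


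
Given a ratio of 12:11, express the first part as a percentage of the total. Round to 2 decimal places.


Total parts = 12 + 11 = 23
First part fraction = 12/23
Percentage = (12/23) * 100
= 0.521739 * 100
= 52.17%

52.17


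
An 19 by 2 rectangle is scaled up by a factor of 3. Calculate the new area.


Original dimensions: 19 x 2
Enlargement factor = 3
New width = 19 * 3 = 57
New height = 2 * 3 = 6
New area = 57 * 6 = 342

342


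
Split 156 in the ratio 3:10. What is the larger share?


Total parts = 3 + 10 = 13
Value per part = 156 / 13 = 12
First share = 3 * 12 = 36
Second share = 10 * 12 = 120
Larger share = 120

120


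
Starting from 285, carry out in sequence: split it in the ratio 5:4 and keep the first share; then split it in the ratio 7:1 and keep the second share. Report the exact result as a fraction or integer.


Start with 285.
Step 1: Split 5:4, first share = 285 * 5/9 = 475/3
Step 2: Split 7:1, second share = 475/3 * 1/8 = 475/24
Final result = 475/24

475/24


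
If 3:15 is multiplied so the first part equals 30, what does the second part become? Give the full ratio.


Original ratio: 3:15
First term target: 30
Scale factor = 30 / 3 = 10
Multiply second term: 15 * 10 = 150
Equivalent ratio = 30:150

30:150


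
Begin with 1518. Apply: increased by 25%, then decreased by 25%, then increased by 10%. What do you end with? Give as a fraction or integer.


Start: 1518
Step 1: increase by 25% => multiply by 125/100
  1518 * 125/100 = 3795/2
Step 2: decrease by 25% => multiply by 75/100
  3795/2 * 75/100 = 11385/8
Step 3: increase by 10% => multiply by 110/100
  11385/8 * 110/100 = 25047/16
Final value = 25047/16

25047/16


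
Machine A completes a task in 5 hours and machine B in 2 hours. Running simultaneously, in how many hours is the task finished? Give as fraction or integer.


Rate of A = 1/5 job per hour
Rate of B = 1/2 job per hour
Combined rate = 1/5 + 1/2
Find common denominator: (2 + 5)/(5*2) = 7/10
Combined rate = 7/10 job per hour
Time together = 1 / (7/10) = 10/7 hours

10/7


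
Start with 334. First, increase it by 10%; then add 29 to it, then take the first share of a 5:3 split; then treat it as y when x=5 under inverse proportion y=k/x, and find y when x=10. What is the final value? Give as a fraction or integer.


Start with 334.
Step 1: Increase by 10%: 334 * 110/100 = 1837/5
Step 2: Add 29: 1837/5+29=1982/5; split 5:3 first = 1982/5*5/8 = 991/4
Step 3: Inverse prop: k = (991/4)*5; new y = k/10 = 991/4*5/10 = 991/8
Final result = 991/8

991/8


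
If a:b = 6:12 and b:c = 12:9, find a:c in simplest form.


Given a:b = 6:12 and b:c = 12:9
Make b consistent. Multiply first ratio by 12: a:b = 72:144
Multiply second ratio by 12: b:c = 144:108
Now b = 144 in both, so a:b:c = 72:144:108
Therefore a:c = 72:108
Simplify by GCD: a:c = 2:3

2:3


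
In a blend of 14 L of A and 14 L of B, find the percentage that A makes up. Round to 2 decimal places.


Volume of A = 14 L
Volume of B = 14 L
Total volume = 14 + 14 = 28 L
Percentage of A = (14/28) * 100
= 50.00%

50.00


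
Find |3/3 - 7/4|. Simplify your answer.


Simplify: 3/3 = 1 and 7/4 = 7/4
Find common denominator: LCD = 4
Convert: 4/4 and 7/4
Difference = |4 - 7|/4 = 3/4
Simplified = 3/4

3/4


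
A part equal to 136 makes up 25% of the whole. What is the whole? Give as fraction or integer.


Given: 136 is 25% of the whole
Set up: 136 = 25/100 * whole
whole = 136 * 100 / 25
whole = 13600 / 25
whole = 544

544


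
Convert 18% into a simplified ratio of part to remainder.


Part = 18%, Remainder = 82%
Ratio = 18:82
GCD(18, 82) = 2
Simplify: 9:41 = 9:41

9:41


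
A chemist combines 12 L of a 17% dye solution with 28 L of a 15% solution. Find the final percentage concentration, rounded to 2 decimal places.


Solute in mixture 1 = 17% of 12 L = 12*17/100 = 51/25 L
Solute in mixture 2 = 15% of 28 L = 28*15/100 = 21/5 L
Total solute = 51/25 + 21/5 = 156/25 L
Total volume = 12 + 28 = 40 L
Final concentration = 156/25/40 * 100 = 15.60%

15.60


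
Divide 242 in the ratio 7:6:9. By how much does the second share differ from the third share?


Total parts = 7 + 6 + 9 = 22
Value per part = 242 / 22 = 11
Shares: 7*11=77, 6*11=66, 9*11=99
Second share = 66, third share = 99
Difference = |66 - 99| = 33

33


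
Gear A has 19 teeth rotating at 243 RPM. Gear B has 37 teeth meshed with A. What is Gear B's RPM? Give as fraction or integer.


Gear ratio: teeth_A * RPM_A = teeth_B * RPM_B
19 * 243 = 37 * RPM_B
4617 = 37 * RPM_B
RPM_B = 4617 / 37
RPM_B = 4617/37

4617/37


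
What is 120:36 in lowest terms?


Find GCD(120, 36)
GCD = 12
Divide both by 12: 120/12 = 10, 36/12 = 3
Simplified ratio = 10:3

10:3


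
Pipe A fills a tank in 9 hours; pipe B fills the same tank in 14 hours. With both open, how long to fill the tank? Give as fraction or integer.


Rate of A = 1/9 job per hour
Rate of B = 1/14 job per hour
Combined rate = 1/9 + 1/14
Find common denominator: (14 + 9)/(9*14) = 23/126
Combined rate = 23/126 job per hour
Time together = 1 / (23/126) = 126/23 hours

126/23


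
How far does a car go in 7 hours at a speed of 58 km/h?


Using distance = speed * time
Speed = 58 km/h
Time = 7 hours
Distance = 58 * 7
= 406 km

406


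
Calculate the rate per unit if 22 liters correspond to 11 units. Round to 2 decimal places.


Total liters = 22
Number of units = 11
Unit rate = 22 / 11
= 2 liters per unit

2


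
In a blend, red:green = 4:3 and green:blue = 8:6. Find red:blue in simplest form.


Given a:b = 4:3 and b:c = 8:6
Make b consistent. Multiply first ratio by 8: a:b = 32:24
Multiply second ratio by 3: b:c = 24:18
Now b = 24 in both, so a:b:c = 32:24:18
Therefore a:c = 32:18
Simplify by GCD: a:c = 16:9

16:9


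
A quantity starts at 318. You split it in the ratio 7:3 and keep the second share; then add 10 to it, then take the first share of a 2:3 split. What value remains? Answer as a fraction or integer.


Start with 318.
Step 1: Split 7:3, second share = 318 * 3/10 = 477/5
Step 2: Add 10: 477/5+10=527/5; split 2:3 first = 527/5*2/5 = 1054/25
Final result = 1054/25

1054/25


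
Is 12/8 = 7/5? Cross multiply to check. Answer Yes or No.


Cross multiply to check 12/8 = 7/5
Left cross product: 12 * 5 = 60
Right cross product: 8 * 7 = 56
60 != 56
Not equal, so proportions differ => No

No


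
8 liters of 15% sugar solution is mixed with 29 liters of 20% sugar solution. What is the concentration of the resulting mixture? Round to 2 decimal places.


Solute in mixture 1 = 15% of 8 L = 8*15/100 = 6/5 L
Solute in mixture 2 = 20% of 29 L = 29*20/100 = 29/5 L
Total solute = 6/5 + 29/5 = 7 L
Total volume = 8 + 29 = 37 L
Final concentration = 7/37 * 100 = 18.92%

18.92


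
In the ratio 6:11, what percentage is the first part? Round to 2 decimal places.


Total parts = 6 + 11 = 17
First part fraction = 6/17
Percentage = (6/17) * 100
= 0.352941 * 100
= 35.29%

35.29


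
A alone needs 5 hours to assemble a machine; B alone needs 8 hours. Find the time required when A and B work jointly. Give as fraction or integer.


Rate of A = 1/5 job per hour
Rate of B = 1/8 job per hour
Combined rate = 1/5 + 1/8
Find common denominator: (8 + 5)/(5*8) = 13/40
Combined rate = 13/40 job per hour
Time together = 1 / (13/40) = 40/13 hours

40/13


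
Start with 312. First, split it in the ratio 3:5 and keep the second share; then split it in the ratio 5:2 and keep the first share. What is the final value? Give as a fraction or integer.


Start with 312.
Step 1: Split 3:5, second share = 312 * 5/8 = 195
Step 2: Split 5:2, first share = 195 * 5/7 = 975/7
Final result = 975/7

975/7


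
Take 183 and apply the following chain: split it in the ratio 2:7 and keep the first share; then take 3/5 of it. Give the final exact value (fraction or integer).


Start with 183.
Step 1: Split 2:7, first share = 183 * 2/9 = 122/3
Step 2: Take 3/5: 122/3 * 3/5 = 122/5
Final result = 122/5

122/5


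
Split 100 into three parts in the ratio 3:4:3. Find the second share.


Ratio = 3:4:3
Total parts = 3 + 4 + 3 = 10
Value per part = 100 / 10 = 10
First share = 3 * 10 = 30
Middle share = 4 * 10 = 40
Third share = 3 * 10 = 30

40


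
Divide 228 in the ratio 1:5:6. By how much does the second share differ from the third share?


Total parts = 1 + 5 + 6 = 12
Value per part = 228 / 12 = 19
Shares: 1*19=19, 5*19=95, 6*19=114
Second share = 95, third share = 114
Difference = |95 - 114| = 19

19


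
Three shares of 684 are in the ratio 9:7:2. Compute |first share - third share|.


Total parts = 9 + 7 + 2 = 18
Value per part = 684 / 18 = 38
Shares: 9*38=342, 7*38=266, 2*38=76
First share = 342, third share = 76
Difference = |342 - 76| = 266

266


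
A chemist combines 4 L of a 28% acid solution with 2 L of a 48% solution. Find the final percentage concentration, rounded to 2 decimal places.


Solute in mixture 1 = 28% of 4 L = 4*28/100 = 28/25 L
Solute in mixture 2 = 48% of 2 L = 2*48/100 = 24/25 L
Total solute = 28/25 + 24/25 = 52/25 L
Total volume = 4 + 2 = 6 L
Final concentration = 52/25/6 * 100 = 34.67%

34.67


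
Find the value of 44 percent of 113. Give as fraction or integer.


Compute 44% of 113
Convert percentage: 44% = 44/100
Multiply: 113 * 44/100
= 4972/100
= 1243/25

1243/25


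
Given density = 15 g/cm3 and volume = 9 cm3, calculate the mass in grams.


Using mass = density * volume
Density = 15 g/cm3
Volume = 9 cm3
Mass = 15 * 9
= 135 g

135


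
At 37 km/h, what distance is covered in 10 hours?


Using distance = speed * time
Speed = 37 km/h
Time = 10 hours
Distance = 37 * 10
= 370 km

370


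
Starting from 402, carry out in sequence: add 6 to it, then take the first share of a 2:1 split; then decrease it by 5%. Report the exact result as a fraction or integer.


Start with 402.
Step 1: Add 6: 402+6=408; split 2:1 first = 408*2/3 = 272
Step 2: Decrease by 5%: 272 * 95/100 = 1292/5
Final result = 1292/5

1292/5


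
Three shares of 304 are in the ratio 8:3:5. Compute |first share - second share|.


Total parts = 8 + 3 + 5 = 16
Value per part = 304 / 16 = 19
Shares: 8*19=152, 3*19=57, 5*19=95
First share = 152, second share = 57
Difference = |152 - 57| = 95

95


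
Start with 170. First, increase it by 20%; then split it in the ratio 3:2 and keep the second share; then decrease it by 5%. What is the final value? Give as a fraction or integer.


Start with 170.
Step 1: Increase by 20%: 170 * 120/100 = 204
Step 2: Split 3:2, second share = 204 * 2/5 = 408/5
Step 3: Decrease by 5%: 408/5 * 95/100 = 1938/25
Final result = 1938/25

1938/25


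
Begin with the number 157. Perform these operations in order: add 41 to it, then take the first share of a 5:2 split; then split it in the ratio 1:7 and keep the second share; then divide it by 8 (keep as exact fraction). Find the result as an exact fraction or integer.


Start with 157.
Step 1: Add 41: 157+41=198; split 5:2 first = 198*5/7 = 990/7
Step 2: Split 1:7, second share = 990/7 * 7/8 = 495/4
Step 3: Divide by 8: 495/4 / 8 = 495/32
Final result = 495/32

495/32


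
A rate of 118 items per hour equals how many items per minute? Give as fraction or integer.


Converting from per hour to per minute
Rate = 118 items per hour
Divide by 60: 118/60
= 59/30 items per minute

59/30


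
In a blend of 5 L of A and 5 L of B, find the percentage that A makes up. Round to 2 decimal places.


Volume of A = 5 L
Volume of B = 5 L
Total volume = 5 + 5 = 10 L
Percentage of A = (5/10) * 100
= 50.00%

50.00


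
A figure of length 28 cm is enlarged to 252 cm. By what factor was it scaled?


Original length = 28 cm
Scaled length = 252 cm
Scale factor = 252 / 28
= 9

9


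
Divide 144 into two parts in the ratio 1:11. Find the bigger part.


Total parts = 1 + 11 = 12
Value per part = 144 / 12 = 12
First share = 1 * 12 = 12
Second share = 11 * 12 = 132
Larger share = 132

132


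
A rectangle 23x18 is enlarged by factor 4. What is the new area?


Original dimensions: 23 x 18
Enlargement factor = 4
New width = 23 * 4 = 92
New height = 18 * 4 = 72
New area = 92 * 72 = 6624

6624


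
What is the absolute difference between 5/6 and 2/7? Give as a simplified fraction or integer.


Simplify: 5/6 = 5/6 and 2/7 = 2/7
Find common denominator: LCD = 42
Convert: 35/42 and 12/42
Difference = |35 - 12|/42 = 23/42
Simplified = 23/42

23/42


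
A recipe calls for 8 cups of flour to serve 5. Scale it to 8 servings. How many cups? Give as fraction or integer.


Original: 8 cups for 5 servings
Target servings = 8
Scaling factor = 8/5
New amount = 8 * 8/5
= 64/5
= 64/5 cups

64/5


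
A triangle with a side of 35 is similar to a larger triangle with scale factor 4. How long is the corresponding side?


Similar triangles have proportional sides
Scale factor = 4
Smaller side = 35
Corresponding larger side = 35 * 4
= 140

140


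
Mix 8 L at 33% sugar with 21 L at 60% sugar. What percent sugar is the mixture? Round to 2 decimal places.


Solute in mixture 1 = 33% of 8 L = 8*33/100 = 66/25 L
Solute in mixture 2 = 60% of 21 L = 21*60/100 = 63/5 L
Total solute = 66/25 + 63/5 = 381/25 L
Total volume = 8 + 21 = 29 L
Final concentration = 381/25/29 * 100 = 52.55%

52.55


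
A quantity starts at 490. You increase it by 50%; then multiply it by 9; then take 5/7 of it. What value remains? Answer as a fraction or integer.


Start with 490.
Step 1: Increase by 50%: 490 * 150/100 = 735
Step 2: Multiply by 9: 735 * 9 = 6615
Step 3: Take 5/7: 6615 * 5/7 = 4725
Final result = 4725

4725


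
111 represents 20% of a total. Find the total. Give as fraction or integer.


Given: 111 is 20% of the whole
Set up: 111 = 20/100 * whole
whole = 111 * 100 / 20
whole = 11100 / 20
whole = 555

555


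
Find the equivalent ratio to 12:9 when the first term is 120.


Original ratio: 12:9
First term target: 120
Scale factor = 120 / 12 = 10
Multiply second term: 9 * 10 = 90
Equivalent ratio = 120:90

120:90


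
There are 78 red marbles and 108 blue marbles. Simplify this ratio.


Find GCD(78, 108)
GCD = 6
Divide both by 6: 78/6 = 13, 108/6 = 18
Simplified ratio = 13:18

13:18


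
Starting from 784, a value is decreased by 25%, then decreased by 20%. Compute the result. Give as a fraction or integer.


Start: 784
Step 1: decrease by 25% => multiply by 75/100
  784 * 75/100 = 588
Step 2: decrease by 20% => multiply by 80/100
  588 * 80/100 = 2352/5
Final value = 2352/5

2352/5


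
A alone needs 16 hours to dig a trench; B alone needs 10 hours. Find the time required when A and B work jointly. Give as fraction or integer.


Rate of A = 1/16 job per hour
Rate of B = 1/10 job per hour
Combined rate = 1/16 + 1/10
Find common denominator: (10 + 16)/(16*10) = 26/160
Combined rate = 13/80 job per hour
Time together = 1 / (13/80) = 80/13 hours

80/13


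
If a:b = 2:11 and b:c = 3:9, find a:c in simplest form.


Given a:b = 2:11 and b:c = 3:9
Make b consistent. Multiply first ratio by 3: a:b = 6:33
Multiply second ratio by 11: b:c = 33:99
Now b = 33 in both, so a:b:c = 6:33:99
Therefore a:c = 6:99
Simplify by GCD: a:c = 2:33

2:33


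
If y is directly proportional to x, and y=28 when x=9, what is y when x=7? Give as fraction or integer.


Direct proportion: y = kx
Find k: k = 28/9 = 28/9
Compute y at x=7: y = 28/9 * 7
y = 196/9

196/9


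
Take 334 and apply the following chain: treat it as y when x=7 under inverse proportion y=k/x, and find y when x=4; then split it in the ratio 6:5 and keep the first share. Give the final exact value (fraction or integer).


Start with 334.
Step 1: Inverse prop: k = (334)*7; new y = k/4 = 334*7/4 = 1169/2
Step 2: Split 6:5, first share = 1169/2 * 6/11 = 3507/11
Final result = 3507/11

3507/11


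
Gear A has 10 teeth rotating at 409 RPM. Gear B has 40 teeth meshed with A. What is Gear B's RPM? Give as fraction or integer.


Gear ratio: teeth_A * RPM_A = teeth_B * RPM_B
10 * 409 = 40 * RPM_B
4090 = 40 * RPM_B
RPM_B = 4090 / 40
RPM_B = 409/4

409/4


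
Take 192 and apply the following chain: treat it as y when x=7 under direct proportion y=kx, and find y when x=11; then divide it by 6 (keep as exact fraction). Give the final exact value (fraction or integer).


Start with 192.
Step 1: Direct prop: k = (192)/7; new y = k*11 = 192*11/7 = 2112/7
Step 2: Divide by 6: 2112/7 / 6 = 352/7
Final result = 352/7

352/7


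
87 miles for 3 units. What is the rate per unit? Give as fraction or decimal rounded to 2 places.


Total miles = 87
Number of units = 3
Unit rate = 87 / 3
= 29 miles per unit

29


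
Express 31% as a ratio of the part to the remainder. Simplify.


Part = 31%, Remainder = 69%
Ratio = 31:69
GCD(31, 69) = 1
Simplify: 31:69 = 31:69

31:69


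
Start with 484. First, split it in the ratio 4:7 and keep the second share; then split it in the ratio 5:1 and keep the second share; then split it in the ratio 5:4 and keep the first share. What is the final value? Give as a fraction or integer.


Start with 484.
Step 1: Split 4:7, second share = 484 * 7/11 = 308
Step 2: Split 5:1, second share = 308 * 1/6 = 154/3
Step 3: Split 5:4, first share = 154/3 * 5/9 = 770/27
Final result = 770/27

770/27


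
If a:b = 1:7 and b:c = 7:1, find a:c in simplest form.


Given a:b = 1:7 and b:c = 7:1
Make b consistent. Multiply first ratio by 7: a:b = 7:49
Multiply second ratio by 7: b:c = 49:7
Now b = 49 in both, so a:b:c = 7:49:7
Therefore a:c = 7:7
Simplify by GCD: a:c = 1:1

1:1


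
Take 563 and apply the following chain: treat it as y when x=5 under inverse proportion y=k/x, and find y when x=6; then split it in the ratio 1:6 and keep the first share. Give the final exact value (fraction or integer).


Start with 563.
Step 1: Inverse prop: k = (563)*5; new y = k/6 = 563*5/6 = 2815/6
Step 2: Split 1:6, first share = 2815/6 * 1/7 = 2815/42
Final result = 2815/42

2815/42


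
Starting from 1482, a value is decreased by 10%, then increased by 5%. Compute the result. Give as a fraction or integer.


Start: 1482
Step 1: decrease by 10% => multiply by 90/100
  1482 * 90/100 = 6669/5
Step 2: increase by 5% => multiply by 105/100
  6669/5 * 105/100 = 140049/100
Final value = 140049/100

140049/100


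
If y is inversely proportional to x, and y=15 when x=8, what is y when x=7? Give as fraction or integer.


Inverse proportion: y = k/x
Find k: k = 8 * 15 = 120
Compute y at x=7: y = 120/7
y = 120/7

120/7


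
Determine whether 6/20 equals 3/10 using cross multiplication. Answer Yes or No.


Cross multiply to check 6/20 = 3/10
Left cross product: 6 * 10 = 60
Right cross product: 20 * 3 = 60
60 = 60
Equal, so proportions match => Yes

Yes


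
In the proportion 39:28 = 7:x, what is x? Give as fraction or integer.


Setting up: 39/28 = 7/x
Cross multiply: 39 * x = 28 * 7
39x = 196
x = 196/39
x = 196/39

196/39


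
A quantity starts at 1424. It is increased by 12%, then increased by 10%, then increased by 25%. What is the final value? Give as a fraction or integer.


Start: 1424
Step 1: increase by 12% => multiply by 112/100
  1424 * 112/100 = 39872/25
Step 2: increase by 10% => multiply by 110/100
  39872/25 * 110/100 = 219296/125
Step 3: increase by 25% => multiply by 125/100
  219296/125 * 125/100 = 54824/25
Final value = 54824/25

54824/25


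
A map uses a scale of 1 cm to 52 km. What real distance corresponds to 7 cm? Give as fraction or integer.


Map scale: 1 cm = 52 km
Measured distance on map = 7 cm
Set up proportion: 7 * 52 / 1
= 364 / 1
= 364 km

364


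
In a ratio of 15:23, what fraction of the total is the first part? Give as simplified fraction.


Total parts = 15 + 23 = 38
First part fraction = 15/38
Simplify: 15/38 = 15/38

15/38


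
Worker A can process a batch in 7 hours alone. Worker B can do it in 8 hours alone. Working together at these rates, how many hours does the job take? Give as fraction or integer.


Rate of A = 1/7 job per hour
Rate of B = 1/8 job per hour
Combined rate = 1/7 + 1/8
Find common denominator: (8 + 7)/(7*8) = 15/56
Combined rate = 15/56 job per hour
Time together = 1 / (15/56) = 56/15 hours

56/15


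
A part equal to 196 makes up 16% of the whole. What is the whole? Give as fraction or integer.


Given: 196 is 16% of the whole
Set up: 196 = 16/100 * whole
whole = 196 * 100 / 16
whole = 19600 / 16
whole = 1225

1225


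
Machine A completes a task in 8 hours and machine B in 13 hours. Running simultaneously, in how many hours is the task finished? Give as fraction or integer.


Rate of A = 1/8 job per hour
Rate of B = 1/13 job per hour
Combined rate = 1/8 + 1/13
Find common denominator: (13 + 8)/(8*13) = 21/104
Combined rate = 21/104 job per hour
Time together = 1 / (21/104) = 104/21 hours

104/21


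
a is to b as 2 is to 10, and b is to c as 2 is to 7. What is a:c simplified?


Given a:b = 2:10 and b:c = 2:7
Make b consistent. Multiply first ratio by 2: a:b = 4:20
Multiply second ratio by 10: b:c = 20:70
Now b = 20 in both, so a:b:c = 4:20:70
Therefore a:c = 4:70
Simplify by GCD: a:c = 2:35

2:35


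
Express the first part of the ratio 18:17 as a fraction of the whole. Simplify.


Total parts = 18 + 17 = 35
First part fraction = 18/35
Simplify: 18/35 = 18/35

18/35


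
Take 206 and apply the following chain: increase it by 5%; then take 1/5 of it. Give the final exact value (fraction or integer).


Start with 206.
Step 1: Increase by 5%: 206 * 105/100 = 2163/10
Step 2: Take 1/5: 2163/10 * 1/5 = 2163/50
Final result = 2163/50

2163/50


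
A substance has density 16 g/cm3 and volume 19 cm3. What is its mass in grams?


Using mass = density * volume
Density = 16 g/cm3
Volume = 19 cm3
Mass = 16 * 19
= 304 g

304


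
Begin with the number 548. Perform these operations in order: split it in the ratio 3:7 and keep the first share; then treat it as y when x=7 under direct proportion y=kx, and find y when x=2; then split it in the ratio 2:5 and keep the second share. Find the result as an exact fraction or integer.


Start with 548.
Step 1: Split 3:7, first share = 548 * 3/10 = 822/5
Step 2: Direct prop: k = (822/5)/7; new y = k*2 = 822/5*2/7 = 1644/35
Step 3: Split 2:5, second share = 1644/35 * 5/7 = 1644/49
Final result = 1644/49

1644/49


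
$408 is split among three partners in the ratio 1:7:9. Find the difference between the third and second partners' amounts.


Total parts = 1 + 7 + 9 = 17
Value per part = 408 / 17 = 24
Shares: 1*24=24, 7*24=168, 9*24=216
Third share = 216, second share = 168
Difference = |216 - 168| = 48

48


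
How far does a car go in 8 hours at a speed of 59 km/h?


Using distance = speed * time
Speed = 59 km/h
Time = 8 hours
Distance = 59 * 8
= 472 km

472


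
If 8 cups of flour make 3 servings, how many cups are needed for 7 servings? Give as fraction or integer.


Original: 8 cups for 3 servings
Target servings = 7
Scaling factor = 7/3
New amount = 8 * 7/3
= 56/3
= 56/3 cups

56/3


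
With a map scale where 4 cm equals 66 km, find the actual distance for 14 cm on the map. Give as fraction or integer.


Map scale: 4 cm = 66 km
Measured distance on map = 14 cm
Set up proportion: 14 * 66 / 4
= 924 / 4
= 231 km

231


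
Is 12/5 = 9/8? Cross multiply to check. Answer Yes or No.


Cross multiply to check 12/5 = 9/8
Left cross product: 12 * 8 = 96
Right cross product: 5 * 9 = 45
96 != 45
Not equal, so proportions differ => No

No


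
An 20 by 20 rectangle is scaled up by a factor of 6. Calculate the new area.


Original dimensions: 20 x 20
Enlargement factor = 6
New width = 20 * 6 = 120
New height = 20 * 6 = 120
New area = 120 * 120 = 14400

14400


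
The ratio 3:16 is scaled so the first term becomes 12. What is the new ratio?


Original ratio: 3:16
First term target: 12
Scale factor = 12 / 3 = 4
Multiply second term: 16 * 4 = 64
Equivalent ratio = 12:64

12:64


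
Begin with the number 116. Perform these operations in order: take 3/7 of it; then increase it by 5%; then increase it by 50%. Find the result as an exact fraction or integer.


Start with 116.
Step 1: Take 3/7: 116 * 3/7 = 348/7
Step 2: Increase by 5%: 348/7 * 105/100 = 261/5
Step 3: Increase by 50%: 261/5 * 150/100 = 783/10
Final result = 783/10

783/10


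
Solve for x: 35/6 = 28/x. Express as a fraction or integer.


Setting up: 35/6 = 28/x
Cross multiply: 35 * x = 6 * 28
35x = 168
x = 168/35
x = 24/5

24/5


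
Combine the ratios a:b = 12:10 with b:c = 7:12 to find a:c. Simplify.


Given a:b = 12:10 and b:c = 7:12
Make b consistent. Multiply first ratio by 7: a:b = 84:70
Multiply second ratio by 10: b:c = 70:120
Now b = 70 in both, so a:b:c = 84:70:120
Therefore a:c = 84:120
Simplify by GCD: a:c = 7:10

7:10


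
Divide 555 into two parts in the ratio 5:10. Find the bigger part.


Total parts = 5 + 10 = 15
Value per part = 555 / 15 = 37
First share = 5 * 37 = 185
Second share = 10 * 37 = 370
Larger share = 370

370


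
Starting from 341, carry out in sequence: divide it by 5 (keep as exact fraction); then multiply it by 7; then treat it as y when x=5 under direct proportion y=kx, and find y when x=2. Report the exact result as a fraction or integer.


Start with 341.
Step 1: Divide by 5: 341 / 5 = 341/5
Step 2: Multiply by 7: 341/5 * 7 = 2387/5
Step 3: Direct prop: k = (2387/5)/5; new y = k*2 = 2387/5*2/5 = 4774/25
Final result = 4774/25

4774/25


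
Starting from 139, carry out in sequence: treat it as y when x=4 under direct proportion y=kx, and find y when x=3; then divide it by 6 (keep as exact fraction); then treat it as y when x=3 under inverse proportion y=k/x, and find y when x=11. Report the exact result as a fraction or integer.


Start with 139.
Step 1: Direct prop: k = (139)/4; new y = k*3 = 139*3/4 = 417/4
Step 2: Divide by 6: 417/4 / 6 = 139/8
Step 3: Inverse prop: k = (139/8)*3; new y = k/11 = 139/8*3/11 = 417/88
Final result = 417/88

417/88


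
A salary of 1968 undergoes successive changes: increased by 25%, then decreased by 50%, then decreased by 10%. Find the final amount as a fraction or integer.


Start: 1968
Step 1: increase by 25% => multiply by 125/100
  1968 * 125/100 = 2460
Step 2: decrease by 50% => multiply by 50/100
  2460 * 50/100 = 1230
Step 3: decrease by 10% => multiply by 90/100
  1230 * 90/100 = 1107
Final value = 1107

1107


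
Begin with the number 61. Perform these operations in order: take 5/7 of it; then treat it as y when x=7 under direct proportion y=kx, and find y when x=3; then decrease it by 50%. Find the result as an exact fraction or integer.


Start with 61.
Step 1: Take 5/7: 61 * 5/7 = 305/7
Step 2: Direct prop: k = (305/7)/7; new y = k*3 = 305/7*3/7 = 915/49
Step 3: Decrease by 50%: 915/49 * 50/100 = 915/98
Final result = 915/98

915/98


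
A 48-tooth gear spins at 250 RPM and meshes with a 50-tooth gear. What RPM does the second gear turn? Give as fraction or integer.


Gear ratio: teeth_A * RPM_A = teeth_B * RPM_B
48 * 250 = 50 * RPM_B
12000 = 50 * RPM_B
RPM_B = 12000 / 50
RPM_B = 240

240


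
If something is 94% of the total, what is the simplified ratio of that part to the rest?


Part = 94%, Remainder = 6%
Ratio = 94:6
GCD(94, 6) = 2
Simplify: 47:3 = 47:3

47:3


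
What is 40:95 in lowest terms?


Find GCD(40, 95)
GCD = 5
Divide both by 5: 40/5 = 8, 95/5 = 19
Simplified ratio = 8:19

8:19


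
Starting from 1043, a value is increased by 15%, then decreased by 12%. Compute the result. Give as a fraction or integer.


Start: 1043
Step 1: increase by 15% => multiply by 115/100
  1043 * 115/100 = 23989/20
Step 2: decrease by 12% => multiply by 88/100
  23989/20 * 88/100 = 263879/250
Final value = 263879/250

263879/250


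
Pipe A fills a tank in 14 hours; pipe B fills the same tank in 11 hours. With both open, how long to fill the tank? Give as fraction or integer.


Rate of A = 1/14 job per hour
Rate of B = 1/11 job per hour
Combined rate = 1/14 + 1/11
Find common denominator: (11 + 14)/(14*11) = 25/154
Combined rate = 25/154 job per hour
Time together = 1 / (25/154) = 154/25 hours

154/25


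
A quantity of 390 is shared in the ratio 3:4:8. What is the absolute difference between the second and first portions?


Total parts = 3 + 4 + 8 = 15
Value per part = 390 / 15 = 26
Shares: 3*26=78, 4*26=104, 8*26=208
Second share = 104, first share = 78
Difference = |104 - 78| = 26

26


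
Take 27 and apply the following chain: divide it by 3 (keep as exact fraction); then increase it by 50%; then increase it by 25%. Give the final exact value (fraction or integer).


Start with 27.
Step 1: Divide by 3: 27 / 3 = 9
Step 2: Increase by 50%: 9 * 150/100 = 27/2
Step 3: Increase by 25%: 27/2 * 125/100 = 135/8
Final result = 135/8

135/8


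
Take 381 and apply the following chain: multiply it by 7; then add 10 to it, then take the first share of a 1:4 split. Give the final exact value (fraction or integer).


Start with 381.
Step 1: Multiply by 7: 381 * 7 = 2667
Step 2: Add 10: 2667+10=2677; split 1:4 first = 2677*1/5 = 2677/5
Final result = 2677/5

2677/5


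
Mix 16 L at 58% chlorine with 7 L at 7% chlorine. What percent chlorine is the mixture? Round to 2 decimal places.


Solute in mixture 1 = 58% of 16 L = 16*58/100 = 232/25 L
Solute in mixture 2 = 7% of 7 L = 7*7/100 = 49/100 L
Total solute = 232/25 + 49/100 = 977/100 L
Total volume = 16 + 7 = 23 L
Final concentration = 977/100/23 * 100 = 42.48%

42.48


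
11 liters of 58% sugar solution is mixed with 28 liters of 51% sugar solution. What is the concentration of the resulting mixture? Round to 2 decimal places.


Solute in mixture 1 = 58% of 11 L = 11*58/100 = 319/50 L
Solute in mixture 2 = 51% of 28 L = 28*51/100 = 357/25 L
Total solute = 319/50 + 357/25 = 1033/50 L
Total volume = 11 + 28 = 39 L
Final concentration = 1033/50/39 * 100 = 52.97%

52.97


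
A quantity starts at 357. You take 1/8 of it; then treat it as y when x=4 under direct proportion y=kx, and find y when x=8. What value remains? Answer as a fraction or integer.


Start with 357.
Step 1: Take 1/8: 357 * 1/8 = 357/8
Step 2: Direct prop: k = (357/8)/4; new y = k*8 = 357/8*8/4 = 357/4
Final result = 357/4

357/4


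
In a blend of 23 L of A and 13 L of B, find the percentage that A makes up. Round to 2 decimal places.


Volume of A = 23 L
Volume of B = 13 L
Total volume = 23 + 13 = 36 L
Percentage of A = (23/36) * 100
= 63.89%

63.89


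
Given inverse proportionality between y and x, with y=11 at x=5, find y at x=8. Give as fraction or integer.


Inverse proportion: y = k/x
Find k: k = 5 * 11 = 55
Compute y at x=8: y = 55/8
y = 55/8

55/8


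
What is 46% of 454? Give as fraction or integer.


Compute 46% of 454
Convert percentage: 46% = 46/100
Multiply: 454 * 46/100
= 20884/100
= 5221/25

5221/25


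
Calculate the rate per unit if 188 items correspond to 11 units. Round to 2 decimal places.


Total items = 188
Number of units = 11
Unit rate = 188 / 11
= 17.09 items per unit

17.09


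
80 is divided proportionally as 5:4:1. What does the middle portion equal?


Ratio = 5:4:1
Total parts = 5 + 4 + 1 = 10
Value per part = 80 / 10 = 8
First share = 5 * 8 = 40
Middle share = 4 * 8 = 32
Third share = 1 * 8 = 8

32


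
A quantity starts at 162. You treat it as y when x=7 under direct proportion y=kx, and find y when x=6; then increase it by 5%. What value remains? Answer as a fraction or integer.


Start with 162.
Step 1: Direct prop: k = (162)/7; new y = k*6 = 162*6/7 = 972/7
Step 2: Increase by 5%: 972/7 * 105/100 = 729/5
Final result = 729/5

729/5


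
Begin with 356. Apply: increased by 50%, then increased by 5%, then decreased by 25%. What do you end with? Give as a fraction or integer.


Start: 356
Step 1: increase by 50% => multiply by 150/100
  356 * 150/100 = 534
Step 2: increase by 5% => multiply by 105/100
  534 * 105/100 = 5607/10
Step 3: decrease by 25% => multiply by 75/100
  5607/10 * 75/100 = 16821/40
Final value = 16821/40

16821/40
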